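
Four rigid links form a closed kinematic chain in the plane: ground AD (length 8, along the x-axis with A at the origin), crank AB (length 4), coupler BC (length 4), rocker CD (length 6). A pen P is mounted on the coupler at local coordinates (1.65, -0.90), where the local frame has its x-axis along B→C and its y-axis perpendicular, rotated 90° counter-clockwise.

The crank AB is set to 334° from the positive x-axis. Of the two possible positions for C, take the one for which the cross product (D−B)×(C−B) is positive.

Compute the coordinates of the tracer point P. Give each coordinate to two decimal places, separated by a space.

A=(0,0), D=(8.00,0)
B = A + 4.00·(cos334°, sin334°) = (3.5952, -1.7535)
|BD| = 4.7410
circle(B,4.00) ∩ circle(D,6.00): a=0.2613, h=3.9915
  candidates: C₊=(2.3616,2.0516) cross=18.924; C₋=(5.3142,-5.3653) cross=-18.924
  mode + wants cross > 0 → take C=(2.3616,2.0516) (cross=18.924)
ex = (C−B)/|BC| = (-0.3084,0.9513); ey = (-0.9513,-0.3084)
P = B + 1.65·ex + -0.90·ey = (3.9425,0.0936)

3.94 0.09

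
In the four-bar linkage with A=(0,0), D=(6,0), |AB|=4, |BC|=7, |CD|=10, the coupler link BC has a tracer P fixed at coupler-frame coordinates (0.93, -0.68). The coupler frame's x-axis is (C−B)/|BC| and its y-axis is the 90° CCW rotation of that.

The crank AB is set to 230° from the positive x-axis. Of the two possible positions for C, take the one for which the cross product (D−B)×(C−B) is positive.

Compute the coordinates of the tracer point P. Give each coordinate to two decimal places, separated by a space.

A=(0,0), D=(6.00,0)
B = A + 4.00·(cos230°, sin230°) = (-2.5712, -3.0642)
|BD| = 9.1024
circle(B,7.00) ∩ circle(D,10.00): a=1.7497, h=6.7778
  candidates: C₊=(-3.2052,3.9071) cross=61.694; C₋=(1.3581,-8.8574) cross=-61.694
  mode + wants cross > 0 → take C=(-3.2052,3.9071) (cross=61.694)
ex = (C−B)/|BC| = (-0.0906,0.9959); ey = (-0.9959,-0.0906)
P = B + 0.93·ex + -0.68·ey = (-1.9782,-2.0764)

-1.98 -2.08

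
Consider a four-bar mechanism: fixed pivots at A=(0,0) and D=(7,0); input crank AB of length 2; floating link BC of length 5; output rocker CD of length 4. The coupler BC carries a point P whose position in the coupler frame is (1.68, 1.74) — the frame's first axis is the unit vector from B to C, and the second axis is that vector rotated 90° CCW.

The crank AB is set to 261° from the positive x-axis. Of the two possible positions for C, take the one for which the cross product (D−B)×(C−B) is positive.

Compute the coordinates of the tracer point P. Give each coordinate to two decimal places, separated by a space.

A=(0,0), D=(7.00,0)
B = A + 2.00·(cos261°, sin261°) = (-0.3129, -1.9754)
|BD| = 7.5750
circle(B,5.00) ∩ circle(D,4.00): a=4.3815, h=2.4087
  candidates: C₊=(3.2889,1.4926) cross=18.246; C₋=(4.5452,-3.1582) cross=-18.246
  mode + wants cross > 0 → take C=(3.2889,1.4926) (cross=18.246)
ex = (C−B)/|BC| = (0.7204,0.6936); ey = (-0.6936,0.7204)
P = B + 1.68·ex + 1.74·ey = (-0.3095,0.4433)

-0.31 0.44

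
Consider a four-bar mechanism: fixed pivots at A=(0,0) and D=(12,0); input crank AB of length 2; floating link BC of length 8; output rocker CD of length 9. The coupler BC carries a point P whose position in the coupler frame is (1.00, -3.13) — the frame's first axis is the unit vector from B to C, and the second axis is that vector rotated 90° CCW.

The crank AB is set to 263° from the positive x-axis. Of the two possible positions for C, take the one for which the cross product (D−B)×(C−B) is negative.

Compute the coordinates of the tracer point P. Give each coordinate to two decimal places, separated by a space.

A=(0,0), D=(12.00,0)
B = A + 2.00·(cos263°, sin263°) = (-0.2437, -1.9851)
|BD| = 12.4036
circle(B,8.00) ∩ circle(D,9.00): a=5.5165, h=5.7938
  candidates: C₊=(4.2744,4.6169) cross=71.864; C₋=(6.1289,-6.8213) cross=-71.864
  mode - wants cross < 0 → take C=(6.1289,-6.8213) (cross=-71.864)
ex = (C−B)/|BC| = (0.7966,-0.6045); ey = (0.6045,0.7966)
P = B + 1.00·ex + -3.13·ey = (-1.3393,-5.0829)

-1.34 -5.08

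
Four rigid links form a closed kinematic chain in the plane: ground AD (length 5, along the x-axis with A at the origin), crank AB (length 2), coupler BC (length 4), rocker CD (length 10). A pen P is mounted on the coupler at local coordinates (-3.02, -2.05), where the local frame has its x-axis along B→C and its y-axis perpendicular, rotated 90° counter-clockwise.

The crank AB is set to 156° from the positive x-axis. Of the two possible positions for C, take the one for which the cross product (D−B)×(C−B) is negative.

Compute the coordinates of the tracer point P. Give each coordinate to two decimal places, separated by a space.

-0.91 4.35

A=(0,0), D=(5.00,0)
B = A + 2.00·(cos156°, sin156°) = (-1.8271, 0.8135)
|BD| = 6.8754
circle(B,4.00) ∩ circle(D,10.00): a=-2.6711, h=2.9775
  candidates: C₊=(-4.1271,4.0861) cross=20.471; C₋=(-4.8317,-1.8271) cross=-20.471
  mode - wants cross < 0 → take C=(-4.8317,-1.8271) (cross=-20.471)
ex = (C−B)/|BC| = (-0.7511,-0.6601); ey = (0.6601,-0.7511)
P = B + -3.02·ex + -2.05·ey = (-0.9119,4.3469)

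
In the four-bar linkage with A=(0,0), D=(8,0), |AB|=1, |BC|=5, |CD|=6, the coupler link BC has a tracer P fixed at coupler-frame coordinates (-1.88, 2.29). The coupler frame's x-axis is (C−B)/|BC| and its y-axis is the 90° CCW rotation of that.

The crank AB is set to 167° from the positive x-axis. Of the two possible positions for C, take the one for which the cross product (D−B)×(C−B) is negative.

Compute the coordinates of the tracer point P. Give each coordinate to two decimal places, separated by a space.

-0.91 3.19

A=(0,0), D=(8.00,0)
B = A + 1.00·(cos167°, sin167°) = (-0.9744, 0.2250)
|BD| = 8.9772
circle(B,5.00) ∩ circle(D,6.00): a=3.8759, h=3.1587
  candidates: C₊=(2.9795,3.2855) cross=28.356; C₋=(2.8212,-3.0298) cross=-28.356
  mode - wants cross < 0 → take C=(2.8212,-3.0298) (cross=-28.356)
ex = (C−B)/|BC| = (0.7591,-0.6510); ey = (0.6510,0.7591)
P = B + -1.88·ex + 2.29·ey = (-0.9108,3.1871)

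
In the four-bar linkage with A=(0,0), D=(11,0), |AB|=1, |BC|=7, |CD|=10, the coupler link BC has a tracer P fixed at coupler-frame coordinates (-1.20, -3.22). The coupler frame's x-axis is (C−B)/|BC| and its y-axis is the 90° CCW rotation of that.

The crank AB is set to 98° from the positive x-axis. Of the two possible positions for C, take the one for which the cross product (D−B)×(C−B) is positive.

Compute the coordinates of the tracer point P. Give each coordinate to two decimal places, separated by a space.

A=(0,0), D=(11.00,0)
B = A + 1.00·(cos98°, sin98°) = (-0.1392, 0.9903)
|BD| = 11.1831
circle(B,7.00) ∩ circle(D,10.00): a=3.3113, h=6.1673
  candidates: C₊=(3.7053,6.8401) cross=68.969; C₋=(2.6130,-5.4460) cross=-68.969
  mode + wants cross > 0 → take C=(3.7053,6.8401) (cross=68.969)
ex = (C−B)/|BC| = (0.5492,0.8357); ey = (-0.8357,0.5492)
P = B + -1.20·ex + -3.22·ey = (1.8927,-1.7810)

1.89 -1.78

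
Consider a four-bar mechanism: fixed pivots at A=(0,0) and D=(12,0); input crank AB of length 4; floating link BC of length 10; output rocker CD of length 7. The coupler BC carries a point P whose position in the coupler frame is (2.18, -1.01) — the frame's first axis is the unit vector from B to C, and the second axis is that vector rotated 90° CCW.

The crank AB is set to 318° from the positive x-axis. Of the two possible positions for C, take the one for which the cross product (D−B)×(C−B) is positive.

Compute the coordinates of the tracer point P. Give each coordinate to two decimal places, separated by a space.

A=(0,0), D=(12.00,0)
B = A + 4.00·(cos318°, sin318°) = (2.9726, -2.6765)
|BD| = 9.4158
circle(B,10.00) ∩ circle(D,7.00): a=7.4161, h=6.7083
  candidates: C₊=(8.1759,5.8631) cross=63.164; C₋=(11.9897,-7.0000) cross=-63.164
  mode + wants cross > 0 → take C=(8.1759,5.8631) (cross=63.164)
ex = (C−B)/|BC| = (0.5203,0.8540); ey = (-0.8540,0.5203)
P = B + 2.18·ex + -1.01·ey = (4.9694,-1.3404)

4.97 -1.34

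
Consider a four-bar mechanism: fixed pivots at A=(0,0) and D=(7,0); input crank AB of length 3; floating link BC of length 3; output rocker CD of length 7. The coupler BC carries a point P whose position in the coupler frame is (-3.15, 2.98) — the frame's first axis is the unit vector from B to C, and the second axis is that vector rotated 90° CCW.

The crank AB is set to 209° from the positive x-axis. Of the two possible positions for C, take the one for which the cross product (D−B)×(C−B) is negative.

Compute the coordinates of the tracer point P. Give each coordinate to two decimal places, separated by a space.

A=(0,0), D=(7.00,0)
B = A + 3.00·(cos209°, sin209°) = (-2.6239, -1.4544)
|BD| = 9.7331
circle(B,3.00) ∩ circle(D,7.00): a=2.8117, h=1.0460
  candidates: C₊=(0.0000,-0.0000) cross=10.181; C₋=(0.3126,-2.0685) cross=-10.181
  mode - wants cross < 0 → take C=(0.3126,-2.0685) (cross=-10.181)
ex = (C−B)/|BC| = (0.9788,-0.2047); ey = (0.2047,0.9788)
P = B + -3.15·ex + 2.98·ey = (-5.0971,2.1073)

-5.10 2.11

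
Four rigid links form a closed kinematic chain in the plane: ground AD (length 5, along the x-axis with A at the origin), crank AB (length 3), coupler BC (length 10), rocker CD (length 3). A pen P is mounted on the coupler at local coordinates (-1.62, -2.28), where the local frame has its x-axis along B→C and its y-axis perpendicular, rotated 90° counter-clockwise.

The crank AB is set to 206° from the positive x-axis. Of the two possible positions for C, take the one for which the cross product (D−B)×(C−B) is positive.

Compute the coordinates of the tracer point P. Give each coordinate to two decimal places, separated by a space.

-3.30 -4.05

A=(0,0), D=(5.00,0)
B = A + 3.00·(cos206°, sin206°) = (-2.6964, -1.3151)
|BD| = 7.8079
circle(B,10.00) ∩ circle(D,3.00): a=9.7314, h=2.3023
  candidates: C₊=(6.5082,2.5933) cross=17.976; C₋=(7.2837,-1.9454) cross=-17.976
  mode + wants cross > 0 → take C=(6.5082,2.5933) (cross=17.976)
ex = (C−B)/|BC| = (0.9205,0.3908); ey = (-0.3908,0.9205)
P = B + -1.62·ex + -2.28·ey = (-3.2964,-4.0469)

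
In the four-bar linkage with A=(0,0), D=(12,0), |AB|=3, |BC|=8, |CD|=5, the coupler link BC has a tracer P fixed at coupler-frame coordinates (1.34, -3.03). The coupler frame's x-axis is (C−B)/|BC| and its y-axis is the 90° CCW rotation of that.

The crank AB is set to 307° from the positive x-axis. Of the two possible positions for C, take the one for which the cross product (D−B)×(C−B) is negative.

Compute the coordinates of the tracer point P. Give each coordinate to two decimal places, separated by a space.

2.36 -5.66

A=(0,0), D=(12.00,0)
B = A + 3.00·(cos307°, sin307°) = (1.8054, -2.3959)
|BD| = 10.4723
circle(B,8.00) ∩ circle(D,5.00): a=7.0982, h=3.6899
  candidates: C₊=(7.8712,2.8201) cross=38.642; C₋=(9.5596,-4.3640) cross=-38.642
  mode - wants cross < 0 → take C=(9.5596,-4.3640) (cross=-38.642)
ex = (C−B)/|BC| = (0.9693,-0.2460); ey = (0.2460,0.9693)
P = B + 1.34·ex + -3.03·ey = (2.3589,-5.6624)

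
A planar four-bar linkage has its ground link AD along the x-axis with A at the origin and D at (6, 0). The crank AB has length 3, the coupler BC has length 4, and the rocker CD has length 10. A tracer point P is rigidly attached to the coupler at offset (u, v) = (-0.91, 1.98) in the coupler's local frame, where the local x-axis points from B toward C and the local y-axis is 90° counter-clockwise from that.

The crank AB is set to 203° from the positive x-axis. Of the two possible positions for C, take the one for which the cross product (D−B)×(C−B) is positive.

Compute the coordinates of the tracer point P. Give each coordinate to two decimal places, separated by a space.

-4.50 -2.49

A=(0,0), D=(6.00,0)
B = A + 3.00·(cos203°, sin203°) = (-2.7615, -1.1722)
|BD| = 8.8396
circle(B,4.00) ∩ circle(D,10.00): a=-0.3316, h=3.9862
  candidates: C₊=(-3.6188,2.7349) cross=35.237; C₋=(-2.5615,-5.1672) cross=-35.237
  mode + wants cross > 0 → take C=(-3.6188,2.7349) (cross=35.237)
ex = (C−B)/|BC| = (-0.2143,0.9768); ey = (-0.9768,-0.2143)
P = B + -0.91·ex + 1.98·ey = (-4.5005,-2.4854)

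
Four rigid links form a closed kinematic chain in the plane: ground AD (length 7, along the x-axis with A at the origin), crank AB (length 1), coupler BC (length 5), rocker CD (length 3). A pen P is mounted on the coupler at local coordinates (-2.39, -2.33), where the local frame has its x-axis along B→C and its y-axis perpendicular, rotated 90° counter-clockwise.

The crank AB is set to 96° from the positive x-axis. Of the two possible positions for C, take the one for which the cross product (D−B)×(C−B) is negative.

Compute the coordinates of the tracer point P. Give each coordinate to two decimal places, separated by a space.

-3.31 0.05

A=(0,0), D=(7.00,0)
B = A + 1.00·(cos96°, sin96°) = (-0.1045, 0.9945)
|BD| = 7.1738
circle(B,5.00) ∩ circle(D,3.00): a=4.7021, h=1.7002
  candidates: C₊=(4.7878,2.0264) cross=12.197; C₋=(4.3164,-1.3411) cross=-12.197
  mode - wants cross < 0 → take C=(4.3164,-1.3411) (cross=-12.197)
ex = (C−B)/|BC| = (0.8842,-0.4671); ey = (0.4671,0.8842)
P = B + -2.39·ex + -2.33·ey = (-3.3061,0.0508)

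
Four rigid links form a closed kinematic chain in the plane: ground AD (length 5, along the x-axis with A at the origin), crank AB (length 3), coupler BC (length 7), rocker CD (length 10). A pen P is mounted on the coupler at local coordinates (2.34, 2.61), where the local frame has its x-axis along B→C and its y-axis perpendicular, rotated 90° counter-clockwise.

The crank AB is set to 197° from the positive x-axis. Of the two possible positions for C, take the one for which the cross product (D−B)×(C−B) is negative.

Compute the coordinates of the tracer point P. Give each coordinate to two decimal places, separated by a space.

0.18 -2.60

A=(0,0), D=(5.00,0)
B = A + 3.00·(cos197°, sin197°) = (-2.8689, -0.8771)
|BD| = 7.9176
circle(B,7.00) ∩ circle(D,10.00): a=0.7382, h=6.9610
  candidates: C₊=(-2.9064,6.1228) cross=55.115; C₋=(-1.3642,-7.7135) cross=-55.115
  mode - wants cross < 0 → take C=(-1.3642,-7.7135) (cross=-55.115)
ex = (C−B)/|BC| = (0.2150,-0.9766); ey = (0.9766,0.2150)
P = B + 2.34·ex + 2.61·ey = (0.1831,-2.6013)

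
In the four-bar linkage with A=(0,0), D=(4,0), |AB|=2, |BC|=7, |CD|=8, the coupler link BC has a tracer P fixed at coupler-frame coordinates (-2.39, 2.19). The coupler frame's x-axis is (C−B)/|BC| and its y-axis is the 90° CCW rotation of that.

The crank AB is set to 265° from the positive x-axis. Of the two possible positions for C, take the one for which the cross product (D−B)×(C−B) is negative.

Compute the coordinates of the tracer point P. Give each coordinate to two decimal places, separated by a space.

A=(0,0), D=(4.00,0)
B = A + 2.00·(cos265°, sin265°) = (-0.1743, -1.9924)
|BD| = 4.6254
circle(B,7.00) ∩ circle(D,8.00): a=0.6912, h=6.9658
  candidates: C₊=(-2.5510,4.5918) cross=32.220; C₋=(3.4500,-7.9811) cross=-32.220
  mode - wants cross < 0 → take C=(3.4500,-7.9811) (cross=-32.220)
ex = (C−B)/|BC| = (0.5178,-0.8555); ey = (0.8555,0.5178)
P = B + -2.39·ex + 2.19·ey = (0.4618,1.1862)

0.46 1.19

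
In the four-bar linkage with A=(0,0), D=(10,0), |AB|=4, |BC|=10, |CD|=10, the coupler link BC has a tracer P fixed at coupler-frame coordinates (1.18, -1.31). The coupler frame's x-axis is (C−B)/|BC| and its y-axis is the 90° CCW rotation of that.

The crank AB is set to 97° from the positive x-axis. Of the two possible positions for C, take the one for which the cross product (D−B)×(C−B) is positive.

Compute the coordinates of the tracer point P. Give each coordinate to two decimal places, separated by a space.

A=(0,0), D=(10.00,0)
B = A + 4.00·(cos97°, sin97°) = (-0.4875, 3.9702)
|BD| = 11.2138
circle(B,10.00) ∩ circle(D,10.00): a=5.6069, h=8.2803
  candidates: C₊=(7.6878,9.7290) cross=92.853; C₋=(1.8247,-5.7588) cross=-92.853
  mode + wants cross > 0 → take C=(7.6878,9.7290) (cross=92.853)
ex = (C−B)/|BC| = (0.8175,0.5759); ey = (-0.5759,0.8175)
P = B + 1.18·ex + -1.31·ey = (1.2316,3.5788)

1.23 3.58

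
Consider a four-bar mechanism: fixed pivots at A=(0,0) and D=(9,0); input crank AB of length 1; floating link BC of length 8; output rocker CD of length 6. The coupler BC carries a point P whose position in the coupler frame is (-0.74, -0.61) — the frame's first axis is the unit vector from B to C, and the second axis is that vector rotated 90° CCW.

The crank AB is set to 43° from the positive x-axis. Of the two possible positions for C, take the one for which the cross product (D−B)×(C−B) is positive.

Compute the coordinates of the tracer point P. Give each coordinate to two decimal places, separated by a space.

0.53 -0.26

A=(0,0), D=(9.00,0)
B = A + 1.00·(cos43°, sin43°) = (0.7314, 0.6820)
|BD| = 8.2967
circle(B,8.00) ∩ circle(D,6.00): a=5.8358, h=5.4721
  candidates: C₊=(6.9972,5.6559) cross=45.400; C₋=(6.0976,-5.2513) cross=-45.400
  mode + wants cross > 0 → take C=(6.9972,5.6559) (cross=45.400)
ex = (C−B)/|BC| = (0.7832,0.6217); ey = (-0.6217,0.7832)
P = B + -0.74·ex + -0.61·ey = (0.5310,-0.2559)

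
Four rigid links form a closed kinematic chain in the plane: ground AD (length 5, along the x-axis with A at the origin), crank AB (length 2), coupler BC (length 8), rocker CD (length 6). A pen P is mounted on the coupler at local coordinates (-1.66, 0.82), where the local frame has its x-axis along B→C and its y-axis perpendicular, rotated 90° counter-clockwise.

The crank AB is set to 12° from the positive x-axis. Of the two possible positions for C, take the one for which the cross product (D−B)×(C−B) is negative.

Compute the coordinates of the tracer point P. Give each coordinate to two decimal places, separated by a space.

1.46 2.20

A=(0,0), D=(5.00,0)
B = A + 2.00·(cos12°, sin12°) = (1.9563, 0.4158)
|BD| = 3.0720
circle(B,8.00) ∩ circle(D,6.00): a=6.0933, h=5.1838
  candidates: C₊=(8.6952,4.7271) cross=15.924; C₋=(7.2919,-5.5450) cross=-15.924
  mode - wants cross < 0 → take C=(7.2919,-5.5450) (cross=-15.924)
ex = (C−B)/|BC| = (0.6669,-0.7451); ey = (0.7451,0.6669)
P = B + -1.66·ex + 0.82·ey = (1.4602,2.1996)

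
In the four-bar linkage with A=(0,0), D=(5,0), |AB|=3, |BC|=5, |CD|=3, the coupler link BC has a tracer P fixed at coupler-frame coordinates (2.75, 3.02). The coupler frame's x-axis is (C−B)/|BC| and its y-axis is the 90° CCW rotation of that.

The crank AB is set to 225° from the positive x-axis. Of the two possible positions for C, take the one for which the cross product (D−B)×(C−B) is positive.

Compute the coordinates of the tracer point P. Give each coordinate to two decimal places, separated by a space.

-1.47 1.91

A=(0,0), D=(5.00,0)
B = A + 3.00·(cos225°, sin225°) = (-2.1213, -2.1213)
|BD| = 7.4306
circle(B,5.00) ∩ circle(D,3.00): a=4.7919, h=1.4274
  candidates: C₊=(2.0637,0.6147) cross=10.607; C₋=(2.8787,-2.1213) cross=-10.607
  mode + wants cross > 0 → take C=(2.0637,0.6147) (cross=10.607)
ex = (C−B)/|BC| = (0.8370,0.5472); ey = (-0.5472,0.8370)
P = B + 2.75·ex + 3.02·ey = (-1.4722,1.9112)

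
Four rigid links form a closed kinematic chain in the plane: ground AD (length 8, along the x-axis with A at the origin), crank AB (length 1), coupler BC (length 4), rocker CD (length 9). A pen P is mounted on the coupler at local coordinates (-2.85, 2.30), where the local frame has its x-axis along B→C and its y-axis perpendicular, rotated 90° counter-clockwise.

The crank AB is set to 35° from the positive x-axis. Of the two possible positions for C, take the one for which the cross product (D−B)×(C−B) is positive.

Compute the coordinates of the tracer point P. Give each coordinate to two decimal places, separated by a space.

-1.03 -2.59

A=(0,0), D=(8.00,0)
B = A + 1.00·(cos35°, sin35°) = (0.8192, 0.5736)
|BD| = 7.2037
circle(B,4.00) ∩ circle(D,9.00): a=-0.9097, h=3.8952
  candidates: C₊=(0.2225,4.5288) cross=28.060; C₋=(-0.3978,-3.2368) cross=-28.060
  mode + wants cross > 0 → take C=(0.2225,4.5288) (cross=28.060)
ex = (C−B)/|BC| = (-0.1492,0.9888); ey = (-0.9888,-0.1492)
P = B + -2.85·ex + 2.30·ey = (-1.0300,-2.5876)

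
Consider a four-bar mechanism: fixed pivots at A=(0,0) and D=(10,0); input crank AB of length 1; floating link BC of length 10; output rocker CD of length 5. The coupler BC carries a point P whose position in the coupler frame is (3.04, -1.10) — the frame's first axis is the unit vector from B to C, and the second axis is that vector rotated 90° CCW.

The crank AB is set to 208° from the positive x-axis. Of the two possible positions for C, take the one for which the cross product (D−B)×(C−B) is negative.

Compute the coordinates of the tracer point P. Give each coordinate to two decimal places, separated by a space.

1.42 -2.74

A=(0,0), D=(10.00,0)
B = A + 1.00·(cos208°, sin208°) = (-0.8829, -0.4695)
|BD| = 10.8931
circle(B,10.00) ∩ circle(D,5.00): a=8.8891, h=4.5808
  candidates: C₊=(7.8005,4.4902) cross=49.899; C₋=(8.1953,-4.6629) cross=-49.899
  mode - wants cross < 0 → take C=(8.1953,-4.6629) (cross=-49.899)
ex = (C−B)/|BC| = (0.9078,-0.4193); ey = (0.4193,0.9078)
P = B + 3.04·ex + -1.10·ey = (1.4156,-2.7429)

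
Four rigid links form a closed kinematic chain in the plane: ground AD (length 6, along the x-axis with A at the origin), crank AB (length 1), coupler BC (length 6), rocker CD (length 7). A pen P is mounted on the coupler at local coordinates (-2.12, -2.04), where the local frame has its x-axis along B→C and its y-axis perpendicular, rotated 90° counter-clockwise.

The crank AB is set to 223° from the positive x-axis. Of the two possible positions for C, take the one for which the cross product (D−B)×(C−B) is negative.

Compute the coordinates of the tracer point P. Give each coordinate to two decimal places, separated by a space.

A=(0,0), D=(6.00,0)
B = A + 1.00·(cos223°, sin223°) = (-0.7314, -0.6820)
|BD| = 6.7658
circle(B,6.00) ∩ circle(D,7.00): a=2.4222, h=5.4894
  candidates: C₊=(1.1252,5.0236) cross=37.140; C₋=(2.2318,-5.8992) cross=-37.140
  mode - wants cross < 0 → take C=(2.2318,-5.8992) (cross=-37.140)
ex = (C−B)/|BC| = (0.4939,-0.8695); ey = (0.8695,0.4939)
P = B + -2.12·ex + -2.04·ey = (-3.5522,0.1539)

-3.55 0.15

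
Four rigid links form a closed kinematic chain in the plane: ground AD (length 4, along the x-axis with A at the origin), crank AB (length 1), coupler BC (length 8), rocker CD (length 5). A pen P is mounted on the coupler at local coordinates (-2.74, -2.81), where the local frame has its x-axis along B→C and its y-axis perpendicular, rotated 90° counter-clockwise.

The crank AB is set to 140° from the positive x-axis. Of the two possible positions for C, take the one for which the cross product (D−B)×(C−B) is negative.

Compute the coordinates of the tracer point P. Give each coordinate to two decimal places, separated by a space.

-4.69 0.51

A=(0,0), D=(4.00,0)
B = A + 1.00·(cos140°, sin140°) = (-0.7660, 0.6428)
|BD| = 4.8092
circle(B,8.00) ∩ circle(D,5.00): a=6.4593, h=4.7199
  candidates: C₊=(6.2662,4.4570) cross=22.699; C₋=(5.0045,-4.8981) cross=-22.699
  mode - wants cross < 0 → take C=(5.0045,-4.8981) (cross=-22.699)
ex = (C−B)/|BC| = (0.7213,-0.6926); ey = (0.6926,0.7213)
P = B + -2.74·ex + -2.81·ey = (-4.6887,0.5136)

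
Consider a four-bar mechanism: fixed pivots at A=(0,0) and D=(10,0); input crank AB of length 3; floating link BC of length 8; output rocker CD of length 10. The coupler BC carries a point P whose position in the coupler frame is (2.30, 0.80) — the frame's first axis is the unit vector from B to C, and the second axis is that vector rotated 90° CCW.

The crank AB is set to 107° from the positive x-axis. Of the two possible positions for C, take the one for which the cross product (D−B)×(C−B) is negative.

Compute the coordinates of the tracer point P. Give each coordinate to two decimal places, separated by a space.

A=(0,0), D=(10.00,0)
B = A + 3.00·(cos107°, sin107°) = (-0.8771, 2.8689)
|BD| = 11.2491
circle(B,8.00) ∩ circle(D,10.00): a=4.0244, h=6.9140
  candidates: C₊=(4.7776,8.5280) cross=77.777; C₋=(1.2509,-4.8429) cross=-77.777
  mode - wants cross < 0 → take C=(1.2509,-4.8429) (cross=-77.777)
ex = (C−B)/|BC| = (0.2660,-0.9640); ey = (0.9640,0.2660)
P = B + 2.30·ex + 0.80·ey = (0.5059,0.8646)

0.51 0.86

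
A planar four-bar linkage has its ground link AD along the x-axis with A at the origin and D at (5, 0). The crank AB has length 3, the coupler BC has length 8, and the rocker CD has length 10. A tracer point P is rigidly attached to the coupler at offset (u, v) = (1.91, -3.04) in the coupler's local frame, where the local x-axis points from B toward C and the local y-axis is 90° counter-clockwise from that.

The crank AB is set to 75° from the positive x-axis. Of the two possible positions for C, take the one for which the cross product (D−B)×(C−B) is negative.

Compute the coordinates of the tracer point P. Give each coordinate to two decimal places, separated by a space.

-2.77 3.47

A=(0,0), D=(5.00,0)
B = A + 3.00·(cos75°, sin75°) = (0.7765, 2.8978)
|BD| = 5.1221
circle(B,8.00) ∩ circle(D,10.00): a=-0.9532, h=7.9430
  candidates: C₊=(4.4842,9.9867) cross=40.685; C₋=(-4.5032,-3.1126) cross=-40.685
  mode - wants cross < 0 → take C=(-4.5032,-3.1126) (cross=-40.685)
ex = (C−B)/|BC| = (-0.6600,-0.7513); ey = (0.7513,-0.6600)
P = B + 1.91·ex + -3.04·ey = (-2.7680,3.4691)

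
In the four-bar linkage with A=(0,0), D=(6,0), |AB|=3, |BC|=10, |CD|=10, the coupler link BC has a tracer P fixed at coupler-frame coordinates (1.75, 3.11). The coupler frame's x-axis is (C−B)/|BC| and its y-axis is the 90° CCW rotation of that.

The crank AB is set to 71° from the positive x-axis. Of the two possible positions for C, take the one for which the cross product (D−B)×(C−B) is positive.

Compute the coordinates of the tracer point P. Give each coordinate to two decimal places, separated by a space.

0.09 6.29

A=(0,0), D=(6.00,0)
B = A + 3.00·(cos71°, sin71°) = (0.9767, 2.8366)
|BD| = 5.7688
circle(B,10.00) ∩ circle(D,10.00): a=2.8844, h=9.5750
  candidates: C₊=(8.1964,9.7558) cross=55.237; C₋=(-1.2197,-6.9193) cross=-55.237
  mode + wants cross > 0 → take C=(8.1964,9.7558) (cross=55.237)
ex = (C−B)/|BC| = (0.7220,0.6919); ey = (-0.6919,0.7220)
P = B + 1.75·ex + 3.11·ey = (0.0883,6.2927)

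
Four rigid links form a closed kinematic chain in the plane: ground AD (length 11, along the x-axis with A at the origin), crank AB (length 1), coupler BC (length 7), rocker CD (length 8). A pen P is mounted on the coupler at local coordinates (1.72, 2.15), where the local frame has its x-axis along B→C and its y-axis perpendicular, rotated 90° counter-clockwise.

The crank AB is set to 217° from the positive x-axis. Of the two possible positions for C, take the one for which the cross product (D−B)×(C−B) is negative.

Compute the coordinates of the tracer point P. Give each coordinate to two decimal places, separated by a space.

A=(0,0), D=(11.00,0)
B = A + 1.00·(cos217°, sin217°) = (-0.7986, -0.6018)
|BD| = 11.8140
circle(B,7.00) ∩ circle(D,8.00): a=5.2721, h=4.6048
  candidates: C₊=(4.2321,4.2656) cross=54.401; C₋=(4.7012,-4.9321) cross=-54.401
  mode - wants cross < 0 → take C=(4.7012,-4.9321) (cross=-54.401)
ex = (C−B)/|BC| = (0.7857,-0.6186); ey = (0.6186,0.7857)
P = B + 1.72·ex + 2.15·ey = (1.8828,0.0234)

1.88 0.02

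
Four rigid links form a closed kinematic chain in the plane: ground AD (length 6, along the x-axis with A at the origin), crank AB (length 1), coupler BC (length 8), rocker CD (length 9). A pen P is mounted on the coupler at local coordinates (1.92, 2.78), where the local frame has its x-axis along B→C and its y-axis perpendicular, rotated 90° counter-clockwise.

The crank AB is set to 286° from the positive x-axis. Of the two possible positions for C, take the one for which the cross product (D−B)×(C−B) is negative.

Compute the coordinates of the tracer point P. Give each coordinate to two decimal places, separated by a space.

A=(0,0), D=(6.00,0)
B = A + 1.00·(cos286°, sin286°) = (0.2756, -0.9613)
|BD| = 5.8045
circle(B,8.00) ∩ circle(D,9.00): a=1.4379, h=7.8697
  candidates: C₊=(0.3904,7.0379) cross=45.680; C₋=(2.9969,-8.4842) cross=-45.680
  mode - wants cross < 0 → take C=(2.9969,-8.4842) (cross=-45.680)
ex = (C−B)/|BC| = (0.3402,-0.9404); ey = (0.9404,0.3402)
P = B + 1.92·ex + 2.78·ey = (3.5430,-1.8211)

3.54 -1.82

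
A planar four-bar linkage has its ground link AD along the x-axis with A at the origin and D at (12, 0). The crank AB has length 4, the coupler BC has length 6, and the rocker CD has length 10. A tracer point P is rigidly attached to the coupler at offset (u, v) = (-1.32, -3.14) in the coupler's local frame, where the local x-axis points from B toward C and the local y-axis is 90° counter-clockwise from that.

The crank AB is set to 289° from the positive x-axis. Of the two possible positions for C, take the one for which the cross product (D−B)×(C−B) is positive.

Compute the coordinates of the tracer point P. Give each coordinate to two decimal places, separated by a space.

4.20 -5.57

A=(0,0), D=(12.00,0)
B = A + 4.00·(cos289°, sin289°) = (1.3023, -3.7821)
|BD| = 11.3466
circle(B,6.00) ∩ circle(D,10.00): a=2.8531, h=5.2783
  candidates: C₊=(2.2328,2.1453) cross=59.890; C₋=(5.7515,-7.8075) cross=-59.890
  mode + wants cross > 0 → take C=(2.2328,2.1453) (cross=59.890)
ex = (C−B)/|BC| = (0.1551,0.9879); ey = (-0.9879,0.1551)
P = B + -1.32·ex + -3.14·ey = (4.1996,-5.5731)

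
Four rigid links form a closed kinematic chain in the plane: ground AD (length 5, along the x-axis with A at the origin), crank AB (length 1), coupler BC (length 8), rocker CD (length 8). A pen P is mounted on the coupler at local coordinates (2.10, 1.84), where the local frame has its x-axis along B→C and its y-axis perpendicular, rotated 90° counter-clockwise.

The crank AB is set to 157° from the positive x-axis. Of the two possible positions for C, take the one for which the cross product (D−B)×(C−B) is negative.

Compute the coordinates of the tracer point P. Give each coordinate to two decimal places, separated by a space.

1.48 -1.04

A=(0,0), D=(5.00,0)
B = A + 1.00·(cos157°, sin157°) = (-0.9205, 0.3907)
|BD| = 5.9334
circle(B,8.00) ∩ circle(D,8.00): a=2.9667, h=7.4296
  candidates: C₊=(2.5290,7.6088) cross=44.083; C₋=(1.5505,-7.2181) cross=-44.083
  mode - wants cross < 0 → take C=(1.5505,-7.2181) (cross=-44.083)
ex = (C−B)/|BC| = (0.3089,-0.9511); ey = (0.9511,0.3089)
P = B + 2.10·ex + 1.84·ey = (1.4782,-1.0383)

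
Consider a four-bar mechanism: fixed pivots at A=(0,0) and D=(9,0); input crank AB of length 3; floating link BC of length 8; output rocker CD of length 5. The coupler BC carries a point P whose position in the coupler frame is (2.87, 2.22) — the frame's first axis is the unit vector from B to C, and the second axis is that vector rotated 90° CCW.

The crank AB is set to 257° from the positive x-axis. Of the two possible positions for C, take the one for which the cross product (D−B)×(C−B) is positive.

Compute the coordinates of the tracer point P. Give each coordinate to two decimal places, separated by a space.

-0.28 0.68

A=(0,0), D=(9.00,0)
B = A + 3.00·(cos257°, sin257°) = (-0.6749, -2.9231)
|BD| = 10.1068
circle(B,8.00) ∩ circle(D,5.00): a=6.9828, h=3.9039
  candidates: C₊=(4.8804,2.8335) cross=39.456; C₋=(7.1386,-4.6406) cross=-39.456
  mode + wants cross > 0 → take C=(4.8804,2.8335) (cross=39.456)
ex = (C−B)/|BC| = (0.6944,0.7196); ey = (-0.7196,0.6944)
P = B + 2.87·ex + 2.22·ey = (-0.2794,0.6837)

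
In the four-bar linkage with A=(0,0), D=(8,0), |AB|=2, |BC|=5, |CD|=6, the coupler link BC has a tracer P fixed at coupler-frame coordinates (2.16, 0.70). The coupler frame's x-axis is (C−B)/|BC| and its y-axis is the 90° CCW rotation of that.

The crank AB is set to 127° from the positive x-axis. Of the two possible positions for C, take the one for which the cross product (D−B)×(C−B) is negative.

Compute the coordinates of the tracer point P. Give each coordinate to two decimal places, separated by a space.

A=(0,0), D=(8.00,0)
B = A + 2.00·(cos127°, sin127°) = (-1.2036, 1.5973)
|BD| = 9.3412
circle(B,5.00) ∩ circle(D,6.00): a=4.0818, h=2.8877
  candidates: C₊=(3.3118,3.7445) cross=26.975; C₋=(2.3243,-1.9459) cross=-26.975
  mode - wants cross < 0 → take C=(2.3243,-1.9459) (cross=-26.975)
ex = (C−B)/|BC| = (0.7056,-0.7086); ey = (0.7086,0.7056)
P = B + 2.16·ex + 0.70·ey = (0.8165,0.5605)

0.82 0.56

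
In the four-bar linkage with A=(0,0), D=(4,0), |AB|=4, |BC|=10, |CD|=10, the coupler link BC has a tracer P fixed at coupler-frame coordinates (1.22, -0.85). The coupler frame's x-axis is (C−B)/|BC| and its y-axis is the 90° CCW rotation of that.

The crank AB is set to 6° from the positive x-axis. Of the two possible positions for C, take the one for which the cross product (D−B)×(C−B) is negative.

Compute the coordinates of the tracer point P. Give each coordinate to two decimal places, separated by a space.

2.70 1.18

A=(0,0), D=(4.00,0)
B = A + 4.00·(cos6°, sin6°) = (3.9781, 0.4181)
|BD| = 0.4187
circle(B,10.00) ∩ circle(D,10.00): a=0.2093, h=9.9978
  candidates: C₊=(13.9732,0.7323) cross=4.186; C₋=(-5.9951,-0.3142) cross=-4.186
  mode - wants cross < 0 → take C=(-5.9951,-0.3142) (cross=-4.186)
ex = (C−B)/|BC| = (-0.9973,-0.0732); ey = (0.0732,-0.9973)
P = B + 1.22·ex + -0.85·ey = (2.6991,1.1765)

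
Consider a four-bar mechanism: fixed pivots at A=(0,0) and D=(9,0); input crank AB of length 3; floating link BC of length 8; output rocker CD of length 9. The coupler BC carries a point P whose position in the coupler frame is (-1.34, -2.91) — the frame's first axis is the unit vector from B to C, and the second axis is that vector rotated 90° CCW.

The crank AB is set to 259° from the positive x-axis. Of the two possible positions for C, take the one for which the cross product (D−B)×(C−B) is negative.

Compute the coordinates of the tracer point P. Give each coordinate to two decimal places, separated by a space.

A=(0,0), D=(9.00,0)
B = A + 3.00·(cos259°, sin259°) = (-0.5724, -2.9449)
|BD| = 10.0152
circle(B,8.00) ∩ circle(D,9.00): a=4.1589, h=6.8340
  candidates: C₊=(1.3931,4.8099) cross=68.444; C₋=(5.4121,-8.2539) cross=-68.444
  mode - wants cross < 0 → take C=(5.4121,-8.2539) (cross=-68.444)
ex = (C−B)/|BC| = (0.7481,-0.6636); ey = (0.6636,0.7481)
P = B + -1.34·ex + -2.91·ey = (-3.5060,-4.2325)

-3.51 -4.23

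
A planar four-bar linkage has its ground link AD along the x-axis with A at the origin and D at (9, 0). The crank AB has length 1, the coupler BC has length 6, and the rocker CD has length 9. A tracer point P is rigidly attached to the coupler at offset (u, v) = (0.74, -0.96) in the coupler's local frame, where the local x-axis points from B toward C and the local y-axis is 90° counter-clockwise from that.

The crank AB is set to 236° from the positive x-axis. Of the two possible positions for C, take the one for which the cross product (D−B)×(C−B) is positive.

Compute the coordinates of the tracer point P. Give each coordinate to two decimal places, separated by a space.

0.59 -0.45

A=(0,0), D=(9.00,0)
B = A + 1.00·(cos236°, sin236°) = (-0.5592, -0.8290)
|BD| = 9.5951
circle(B,6.00) ∩ circle(D,9.00): a=2.4526, h=5.4758
  candidates: C₊=(1.4111,4.8382) cross=52.541; C₋=(2.3573,-6.0725) cross=-52.541
  mode + wants cross > 0 → take C=(1.4111,4.8382) (cross=52.541)
ex = (C−B)/|BC| = (0.3284,0.9445); ey = (-0.9445,0.3284)
P = B + 0.74·ex + -0.96·ey = (0.5906,-0.4453)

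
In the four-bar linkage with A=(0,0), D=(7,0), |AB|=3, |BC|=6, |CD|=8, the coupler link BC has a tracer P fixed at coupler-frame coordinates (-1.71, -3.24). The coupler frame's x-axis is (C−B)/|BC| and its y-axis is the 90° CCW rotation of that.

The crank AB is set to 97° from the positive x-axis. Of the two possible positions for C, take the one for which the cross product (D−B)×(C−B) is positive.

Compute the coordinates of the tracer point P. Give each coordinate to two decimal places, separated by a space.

0.80 -0.50

A=(0,0), D=(7.00,0)
B = A + 3.00·(cos97°, sin97°) = (-0.3656, 2.9776)
|BD| = 7.9447
circle(B,6.00) ∩ circle(D,8.00): a=2.2102, h=5.5781
  candidates: C₊=(3.7741,7.3208) cross=44.316; C₋=(-0.4072,-3.0222) cross=-44.316
  mode + wants cross > 0 → take C=(3.7741,7.3208) (cross=44.316)
ex = (C−B)/|BC| = (0.6900,0.7239); ey = (-0.7239,0.6900)
P = B + -1.71·ex + -3.24·ey = (0.7999,-0.4956)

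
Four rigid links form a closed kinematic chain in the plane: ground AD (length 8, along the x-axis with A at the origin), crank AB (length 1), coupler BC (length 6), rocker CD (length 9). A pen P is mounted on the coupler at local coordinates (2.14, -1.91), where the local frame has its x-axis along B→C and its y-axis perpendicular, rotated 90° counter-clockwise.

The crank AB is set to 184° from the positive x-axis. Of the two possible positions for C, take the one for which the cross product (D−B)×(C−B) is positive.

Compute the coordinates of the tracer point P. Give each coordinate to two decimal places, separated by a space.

1.51 1.33

A=(0,0), D=(8.00,0)
B = A + 1.00·(cos184°, sin184°) = (-0.9976, -0.0698)
|BD| = 8.9978
circle(B,6.00) ∩ circle(D,9.00): a=1.9983, h=5.6574
  candidates: C₊=(0.9568,5.6030) cross=50.905; C₋=(1.0446,-5.7115) cross=-50.905
  mode + wants cross > 0 → take C=(0.9568,5.6030) (cross=50.905)
ex = (C−B)/|BC| = (0.3257,0.9455); ey = (-0.9455,0.3257)
P = B + 2.14·ex + -1.91·ey = (1.5053,1.3314)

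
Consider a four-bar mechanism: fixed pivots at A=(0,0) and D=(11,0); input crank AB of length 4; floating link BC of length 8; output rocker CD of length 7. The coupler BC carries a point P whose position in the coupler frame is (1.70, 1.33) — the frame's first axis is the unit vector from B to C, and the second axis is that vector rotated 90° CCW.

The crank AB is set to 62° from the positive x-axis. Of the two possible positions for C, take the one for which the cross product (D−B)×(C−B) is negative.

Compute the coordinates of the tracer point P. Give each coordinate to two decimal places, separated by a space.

A=(0,0), D=(11.00,0)
B = A + 4.00·(cos62°, sin62°) = (1.8779, 3.5318)
|BD| = 9.7819
circle(B,8.00) ∩ circle(D,7.00): a=5.6577, h=5.6560
  candidates: C₊=(9.1961,6.7636) cross=55.327; C₋=(5.1118,-3.7854) cross=-55.327
  mode - wants cross < 0 → take C=(5.1118,-3.7854) (cross=-55.327)
ex = (C−B)/|BC| = (0.4042,-0.9147); ey = (0.9147,0.4042)
P = B + 1.70·ex + 1.33·ey = (3.7816,2.5145)

3.78 2.51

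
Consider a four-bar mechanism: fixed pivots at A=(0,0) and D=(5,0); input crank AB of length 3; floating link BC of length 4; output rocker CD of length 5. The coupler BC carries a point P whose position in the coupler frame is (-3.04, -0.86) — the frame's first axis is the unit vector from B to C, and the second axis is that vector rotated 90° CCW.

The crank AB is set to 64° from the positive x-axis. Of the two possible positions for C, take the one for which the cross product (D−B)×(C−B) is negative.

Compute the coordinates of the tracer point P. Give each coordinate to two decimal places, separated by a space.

1.40 5.85

A=(0,0), D=(5.00,0)
B = A + 3.00·(cos64°, sin64°) = (1.3151, 2.6964)
|BD| = 4.5661
circle(B,4.00) ∩ circle(D,5.00): a=1.2975, h=3.7837
  candidates: C₊=(4.5966,4.9837) cross=17.277; C₋=(0.1278,-1.1233) cross=-17.277
  mode - wants cross < 0 → take C=(0.1278,-1.1233) (cross=-17.277)
ex = (C−B)/|BC| = (-0.2968,-0.9549); ey = (0.9549,-0.2968)
P = B + -3.04·ex + -0.86·ey = (1.3962,5.8546)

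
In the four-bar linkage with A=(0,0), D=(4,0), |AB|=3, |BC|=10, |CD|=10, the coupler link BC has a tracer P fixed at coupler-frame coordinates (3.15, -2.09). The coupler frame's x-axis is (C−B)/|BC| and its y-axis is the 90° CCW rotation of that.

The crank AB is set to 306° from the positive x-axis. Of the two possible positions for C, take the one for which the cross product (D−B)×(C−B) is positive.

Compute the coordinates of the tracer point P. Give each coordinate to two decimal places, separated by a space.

1.48 1.34

A=(0,0), D=(4.00,0)
B = A + 3.00·(cos306°, sin306°) = (1.7634, -2.4271)
|BD| = 3.3005
circle(B,10.00) ∩ circle(D,10.00): a=1.6502, h=9.8629
  candidates: C₊=(-4.3711,5.4703) cross=32.552; C₋=(10.1345,-7.8973) cross=-32.552
  mode + wants cross > 0 → take C=(-4.3711,5.4703) (cross=32.552)
ex = (C−B)/|BC| = (-0.6134,0.7897); ey = (-0.7897,-0.6134)
P = B + 3.15·ex + -2.09·ey = (1.4815,1.3427)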